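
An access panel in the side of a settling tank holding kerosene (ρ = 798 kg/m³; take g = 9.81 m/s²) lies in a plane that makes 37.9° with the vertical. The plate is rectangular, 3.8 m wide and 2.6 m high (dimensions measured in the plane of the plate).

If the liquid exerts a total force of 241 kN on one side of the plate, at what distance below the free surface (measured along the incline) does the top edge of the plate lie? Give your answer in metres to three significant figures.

γ = ρg = 798 × 9.81 / 1000 = 7.82838 kN/m³.
A = 3.8 × 2.6 = 9.88 m².
From F = γ·h_c·A, the centroid depth is h_c = 241/(7.82838 × 9.88) = 3.11593 m.
The plate makes 37.9° with the vertical, i.e. θ = 90° − 37.9° = 52.1° to the horizontal. Measuring y along the incline from the free-surface line, vertical depth h = y·sinθ with sinθ = 0.789084.
Along the incline, y_c = h_c/sinθ = 3.11593/0.789084 = 3.94879 m.
The centroid lies 2.6/2 = 1.3 m below the top edge, so the top edge sits at y_top = 3.94879 − 1.3 = 2.64879 m along the incline.

y_top ≈ 2.65 m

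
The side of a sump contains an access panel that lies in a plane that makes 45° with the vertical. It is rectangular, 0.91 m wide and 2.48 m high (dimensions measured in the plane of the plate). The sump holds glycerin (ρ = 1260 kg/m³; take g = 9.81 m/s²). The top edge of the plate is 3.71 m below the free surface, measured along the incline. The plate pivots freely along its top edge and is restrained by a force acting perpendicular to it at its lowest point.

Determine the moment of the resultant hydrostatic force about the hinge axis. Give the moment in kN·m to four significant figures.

γ = ρg = 1260 × 9.81 / 1000 = 12.3606 kN/m³.
The plate makes 45° with the vertical, i.e. θ = 90° − 45° = 45° to the horizontal. Measuring y along the incline from the free-surface line, vertical depth h = y·sinθ with sinθ = 0.707107.
The centroid lies 2.48/2 = 1.24 m below the top edge, so y_c = 3.71 + 1.24 = 4.95 m and h_c = 4.95 × 0.707107 = 3.50018 m.
A = 0.91 × 2.48 = 2.2568 m².
Resultant F = γ·h_c·A = 12.3606 × 3.50018 × 2.2568 = 97.6389 kN.
I_c = b·h³/12 = 0.91 × 2.48³/12 = 1.15669 m⁴.
Centre of pressure: y_p = y_c + I_c/(y_c·A) = 4.95 + 1.15669/(4.95 × 2.2568) = 4.95 + 0.103543 = 5.05354 m along the plane.
The resultant acts 1.24 + 0.103543 = 1.34354 m (along the plate) below the hinge at the top edge, so the moment about the hinge is M = F × 1.34354 = 97.6389 × 1.34354 = 131.182 kN·m.

M ≈ 131.2 kN·m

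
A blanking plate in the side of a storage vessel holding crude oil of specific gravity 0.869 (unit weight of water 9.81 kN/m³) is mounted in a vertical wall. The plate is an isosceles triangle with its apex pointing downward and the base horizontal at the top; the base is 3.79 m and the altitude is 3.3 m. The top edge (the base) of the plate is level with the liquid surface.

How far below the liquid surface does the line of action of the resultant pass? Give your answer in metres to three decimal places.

γ = 0.869 × 9.81 = 8.52489 kN/m³.
With the apex down, the centroid sits h/3 = 3.3/3 = 1.1 m below the base (the top edge), so the centroid depth is h_c = 1.1 m.
A = ½ × 3.79 × 3.3 = 6.2535 m².
Resultant F = γ·h_c·A = 8.52489 × 1.1 × 6.2535 = 58.6414 kN.
I_c = b·h³/36 = 3.79 × 3.3³/36 = 3.78337 m⁴.
Centre of pressure: y_p = y_c + I_c/(y_c·A) = 1.1 + 3.78337/(1.1 × 6.2535) = 1.1 + 0.55 = 1.65 m along the plane.

h_p = 1.650 m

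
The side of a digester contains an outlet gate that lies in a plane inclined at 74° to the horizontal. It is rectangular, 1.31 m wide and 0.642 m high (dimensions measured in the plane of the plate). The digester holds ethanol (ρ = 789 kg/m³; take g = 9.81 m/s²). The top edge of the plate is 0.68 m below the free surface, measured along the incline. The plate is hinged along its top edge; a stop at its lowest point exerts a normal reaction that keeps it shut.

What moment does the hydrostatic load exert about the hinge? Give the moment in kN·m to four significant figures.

γ = ρg = 789 × 9.81 / 1000 = 7.74009 kN/m³.
Let θ = 74° be the plate's angle to the horizontal; measure y along the incline from where the plane meets the free surface. Vertical depth h = y·sinθ with sinθ = 0.961262.
The centroid lies 0.642/2 = 0.321 m below the top edge, so y_c = 0.68 + 0.321 = 1.001 m and h_c = 1.001 × 0.961262 = 0.962223 m.
A = 1.31 × 0.642 = 0.84102 m².
Resultant F = γ·h_c·A = 7.74009 × 0.962223 × 0.84102 = 6.26366 kN.
I_c = b·h³/12 = 1.31 × 0.642³/12 = 0.0288865 m⁴.
Centre of pressure: y_p = y_c + I_c/(y_c·A) = 1.001 + 0.0288865/(1.001 × 0.84102) = 1.001 + 0.0343127 = 1.03531 m along the plane.
The resultant acts 0.321 + 0.0343127 = 0.355313 m (along the plate) below the hinge at the top edge, so the moment about the hinge is M = F × 0.355313 = 6.26366 × 0.355313 = 2.22556 kN·m.

M ≈ 2.226 kN·m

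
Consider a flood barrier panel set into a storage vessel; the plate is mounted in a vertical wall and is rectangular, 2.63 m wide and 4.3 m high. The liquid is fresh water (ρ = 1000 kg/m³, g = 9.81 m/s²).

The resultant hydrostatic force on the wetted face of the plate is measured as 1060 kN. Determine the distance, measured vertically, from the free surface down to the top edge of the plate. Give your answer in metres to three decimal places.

d_top ≈ 7.405 m

γ = ρg = 1000 × 9.81 = 9810 N/m³ = 9.81 kN/m³.
A = 2.63 × 4.3 = 11.309 m².
From F = γ·h_c·A, the centroid depth is h_c = 1060/(9.81 × 11.309) = 9.5546 m.
The centroid lies 4.3/2 = 2.15 m below the top edge, so the top edge sits at h_top = 9.5546 − 2.15 = 7.4046 m below the surface.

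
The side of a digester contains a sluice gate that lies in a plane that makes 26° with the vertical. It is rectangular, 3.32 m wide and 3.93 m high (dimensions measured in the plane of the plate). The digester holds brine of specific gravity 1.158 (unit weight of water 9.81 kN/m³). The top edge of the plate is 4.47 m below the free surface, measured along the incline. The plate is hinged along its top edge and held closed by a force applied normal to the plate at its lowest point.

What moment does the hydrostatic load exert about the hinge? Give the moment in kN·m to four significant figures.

γ = 1.158 × 9.81 = 11.35998 kN/m³.
The plate makes 26° with the vertical, i.e. θ = 90° − 26° = 64° to the horizontal. Measuring y along the incline from the free-surface line, vertical depth h = y·sinθ with sinθ = 0.898794.
The centroid lies 3.93/2 = 1.965 m below the top edge, so y_c = 4.47 + 1.965 = 6.435 m and h_c = 6.435 × 0.898794 = 5.78374 m.
A = 3.32 × 3.93 = 13.0476 m².
Resultant F = γ·h_c·A = 11.35998 × 5.78374 × 13.0476 = 857.269 kN.
I_c = b·h³/12 = 3.32 × 3.93³/12 = 16.7932 m⁴.
Centre of pressure: y_p = y_c + I_c/(y_c·A) = 6.435 + 16.7932/(6.435 × 13.0476) = 6.435 + 0.200011 = 6.63501 m along the plane.
The resultant acts 1.965 + 0.200011 = 2.16501 m (along the plate) below the hinge at the top edge, so the moment about the hinge is M = F × 2.16501 = 857.269 × 2.16501 = 1856 kN·m.

M ≈ 1856 kN·m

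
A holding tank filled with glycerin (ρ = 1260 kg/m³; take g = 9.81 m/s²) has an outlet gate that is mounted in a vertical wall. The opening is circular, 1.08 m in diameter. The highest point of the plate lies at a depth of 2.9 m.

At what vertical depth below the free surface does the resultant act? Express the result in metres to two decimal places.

h_p = 3.46 m

γ = ρg = 1260 × 9.81 / 1000 = 12.3606 kN/m³.
The centroid is at the centre, 0.54 m below the top of the plate, so the centroid depth is h_c = 2.9 + 0.54 = 3.44 m.
A = π(0.54)² = 0.916088 m².
Resultant F = γ·h_c·A = 12.3606 × 3.44 × 0.916088 = 38.9525 kN.
I_c = πr⁴/4 = π × 0.54⁴/4 = 0.0667828 m⁴.
Centre of pressure: y_p = y_c + I_c/(y_c·A) = 3.44 + 0.0667828/(3.44 × 0.916088) = 3.44 + 0.0211919 = 3.46119 m along the plane.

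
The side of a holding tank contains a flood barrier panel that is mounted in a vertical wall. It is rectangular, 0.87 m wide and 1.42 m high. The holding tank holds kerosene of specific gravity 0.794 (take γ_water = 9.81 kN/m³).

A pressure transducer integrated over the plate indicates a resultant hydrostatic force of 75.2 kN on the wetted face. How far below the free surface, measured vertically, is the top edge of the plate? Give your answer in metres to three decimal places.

d_top ≈ 7.105 m

γ = 0.794 × 9.81 = 7.78914 kN/m³.
A = 0.87 × 1.42 = 1.2354 m².
From F = γ·h_c·A, the centroid depth is h_c = 75.2/(7.78914 × 1.2354) = 7.81485 m.
The centroid lies 1.42/2 = 0.71 m below the top edge, so the top edge sits at h_top = 7.81485 − 0.71 = 7.10485 m below the surface.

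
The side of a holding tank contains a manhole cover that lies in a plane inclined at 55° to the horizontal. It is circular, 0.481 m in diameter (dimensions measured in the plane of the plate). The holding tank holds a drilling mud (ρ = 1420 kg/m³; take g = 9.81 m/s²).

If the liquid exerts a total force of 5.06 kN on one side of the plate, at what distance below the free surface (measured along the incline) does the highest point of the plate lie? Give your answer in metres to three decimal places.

γ = ρg = 1420 × 9.81 / 1000 = 13.9302 kN/m³.
A = π(0.2405)² = 0.181711 m².
From F = γ·h_c·A, the centroid depth is h_c = 5.06/(13.9302 × 0.181711) = 1.999 m.
Let θ = 55° be the plate's angle to the horizontal; measure y along the incline from where the plane meets the free surface. Vertical depth h = y·sinθ with sinθ = 0.819152.
Along the incline, y_c = h_c/sinθ = 1.999/0.819152 = 2.44033 m.
The centroid is at the centre, 0.2405 m below the top of the plate, so the highest point sits at y_top = 2.44033 − 0.2405 = 2.19983 m along the incline.

y_top ≈ 2.200 m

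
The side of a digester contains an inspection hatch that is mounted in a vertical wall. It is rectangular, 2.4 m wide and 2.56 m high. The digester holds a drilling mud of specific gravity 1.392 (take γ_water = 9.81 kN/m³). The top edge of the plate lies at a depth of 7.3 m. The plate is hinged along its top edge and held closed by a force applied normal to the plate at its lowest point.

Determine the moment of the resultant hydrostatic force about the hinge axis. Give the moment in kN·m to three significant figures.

M ≈ 967 kN·m

γ = 1.392 × 9.81 = 13.65552 kN/m³.
The centroid lies 2.56/2 = 1.28 m below the top edge, so the centroid depth is h_c = 7.3 + 1.28 = 8.58 m.
A = 2.4 × 2.56 = 6.144 m².
Resultant F = γ·h_c·A = 13.65552 × 8.58 × 6.144 = 719.858 kN.
I_c = b·h³/12 = 2.4 × 2.56³/12 = 3.35544 m⁴.
Centre of pressure: y_p = y_c + I_c/(y_c·A) = 8.58 + 3.35544/(8.58 × 6.144) = 8.58 + 0.0636518 = 8.64365 m along the plane.
The resultant acts 1.28 + 0.0636518 = 1.34365 m (along the plate) below the hinge at the top edge, so the moment about the hinge is M = F × 1.34365 = 719.858 × 1.34365 = 967.237 kN·m.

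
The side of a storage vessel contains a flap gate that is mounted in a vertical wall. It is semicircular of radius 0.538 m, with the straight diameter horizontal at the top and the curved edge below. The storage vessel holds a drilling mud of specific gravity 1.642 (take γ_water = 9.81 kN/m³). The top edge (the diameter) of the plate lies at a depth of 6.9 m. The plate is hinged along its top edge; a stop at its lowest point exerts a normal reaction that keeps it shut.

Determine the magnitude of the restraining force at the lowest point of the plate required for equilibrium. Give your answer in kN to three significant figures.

P ≈ 22.4 kN

γ = 1.642 × 9.81 = 16.10802 kN/m³.
The centroid of a semicircle lies 4r/(3π) = 0.228334 m from the diameter, here below the top edge, so the centroid depth is h_c = 6.9 + 0.228334 = 7.12833 m.
A = πr²/2 = π × 0.538²/2 = 0.454658 m².
Resultant F = γ·h_c·A = 16.10802 × 7.12833 × 0.454658 = 52.2053 kN.
I_c = (π/8 − 8/(9π))·r⁴ = 0.109757 × 0.538⁴ = 0.0091952 m⁴.
Centre of pressure: y_p = y_c + I_c/(y_c·A) = 7.12833 + 0.0091952/(7.12833 × 0.454658) = 7.12833 + 0.00283719 = 7.13117 m along the plane.
The resultant acts 0.228334 + 0.00283719 = 0.231171 m (along the plate) below the hinge at the top edge, so the moment about the hinge is M = F × 0.231171 = 52.2053 × 0.231171 = 12.0684 kN·m.
A normal force at the bottom, 0.538 m from the hinge, must supply this moment: P = 12.0684/0.538 = 22.432 kN.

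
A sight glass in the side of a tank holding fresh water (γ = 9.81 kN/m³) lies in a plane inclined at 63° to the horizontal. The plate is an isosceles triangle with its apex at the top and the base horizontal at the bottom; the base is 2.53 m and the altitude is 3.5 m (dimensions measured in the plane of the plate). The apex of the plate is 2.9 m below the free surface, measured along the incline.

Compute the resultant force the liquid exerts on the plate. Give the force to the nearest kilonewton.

F ≈ 203 kN

γ = 9.81 kN/m³.
Let θ = 63° be the plate's angle to the horizontal; measure y along the incline from where the plane meets the free surface. Vertical depth h = y·sinθ with sinθ = 0.891007.
With the apex up, the centroid sits 2h/3 = 2 × 3.5/3 = 2.33333 m below the apex, so y_c = 2.9 + 2.33333 = 5.23333 m and h_c = 5.23333 × 0.891007 = 4.66293 m.
A = ½ × 2.53 × 3.5 = 4.4275 m².
Resultant F = γ·h_c·A = 9.81 × 4.66293 × 4.4275 = 202.529 kN.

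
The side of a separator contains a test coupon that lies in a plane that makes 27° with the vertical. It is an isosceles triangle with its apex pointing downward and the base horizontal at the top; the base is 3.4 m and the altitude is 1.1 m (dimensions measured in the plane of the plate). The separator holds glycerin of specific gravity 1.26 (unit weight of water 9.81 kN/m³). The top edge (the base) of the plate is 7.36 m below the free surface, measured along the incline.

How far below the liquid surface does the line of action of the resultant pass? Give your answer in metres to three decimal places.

h_p = 6.892 m

γ = 1.26 × 9.81 = 12.3606 kN/m³.
The plate makes 27° with the vertical, i.e. θ = 90° − 27° = 63° to the horizontal. Measuring y along the incline from the free-surface line, vertical depth h = y·sinθ with sinθ = 0.891007.
With the apex down, the centroid sits h/3 = 1.1/3 = 0.366667 m below the base (the top edge), so y_c = 7.36 + 0.366667 = 7.72667 m and h_c = 7.72667 × 0.891007 = 6.88452 m.
A = ½ × 3.4 × 1.1 = 1.87 m².
Resultant F = γ·h_c·A = 12.3606 × 6.88452 × 1.87 = 159.131 kN.
I_c = b·h³/36 = 3.4 × 1.1³/36 = 0.125706 m⁴.
Centre of pressure: y_p = y_c + I_c/(y_c·A) = 7.72667 + 0.125706/(7.72667 × 1.87) = 7.72667 + 0.00870006 = 7.73537 m along the plane.
Vertically, h_p = y_p·sinθ = 7.73537 × 0.891007 = 6.89227 m.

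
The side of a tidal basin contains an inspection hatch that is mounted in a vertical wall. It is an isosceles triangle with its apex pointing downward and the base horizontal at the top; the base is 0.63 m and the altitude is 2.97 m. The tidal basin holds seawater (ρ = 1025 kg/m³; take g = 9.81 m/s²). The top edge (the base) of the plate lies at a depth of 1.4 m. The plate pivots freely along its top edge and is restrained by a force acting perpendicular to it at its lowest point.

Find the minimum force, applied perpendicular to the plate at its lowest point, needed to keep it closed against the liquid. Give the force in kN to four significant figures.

P ≈ 9.047 kN

γ = ρg = 1025 × 9.81 / 1000 = 10.05525 kN/m³.
With the apex down, the centroid sits h/3 = 2.97/3 = 0.99 m below the base (the top edge), so the centroid depth is h_c = 1.4 + 0.99 = 2.39 m.
A = ½ × 0.63 × 2.97 = 0.93555 m².
Resultant F = γ·h_c·A = 10.05525 × 2.39 × 0.93555 = 22.4832 kN.
I_c = b·h³/36 = 0.63 × 2.97³/36 = 0.458466 m⁴.
Centre of pressure: y_p = y_c + I_c/(y_c·A) = 2.39 + 0.458466/(2.39 × 0.93555) = 2.39 + 0.205042 = 2.59504 m along the plane.
The resultant acts 0.99 + 0.205042 = 1.19504 m (along the plate) below the hinge at the top edge, so the moment about the hinge is M = F × 1.19504 = 22.4832 × 1.19504 = 26.8683 kN·m.
A normal force at the bottom, 2.97 m from the hinge, must supply this moment: P = 26.8683/2.97 = 9.04657 kN.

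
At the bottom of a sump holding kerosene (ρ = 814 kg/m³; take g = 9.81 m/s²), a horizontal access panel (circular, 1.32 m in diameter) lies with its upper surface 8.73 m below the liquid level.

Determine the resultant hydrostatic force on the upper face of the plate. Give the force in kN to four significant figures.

γ = ρg = 814 × 9.81 / 1000 = 7.98534 kN/m³.
The plate is horizontal, so pressure is uniform at p = γ·h = 7.98534 × 8.73 = 69.712 kN/m².
A = π(0.66)² = 1.36848 m².
F = p·A = 69.712 × 1.36848 = 95.3995 kN.

F ≈ 95.40 kN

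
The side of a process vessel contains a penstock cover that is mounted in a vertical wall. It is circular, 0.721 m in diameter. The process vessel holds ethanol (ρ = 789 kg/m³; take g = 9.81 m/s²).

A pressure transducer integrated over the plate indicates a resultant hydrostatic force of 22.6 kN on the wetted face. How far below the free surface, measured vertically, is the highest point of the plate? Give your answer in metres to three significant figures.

γ = ρg = 789 × 9.81 / 1000 = 7.74009 kN/m³.
A = π(0.3605)² = 0.408282 m².
From F = γ·h_c·A, the centroid depth is h_c = 22.6/(7.74009 × 0.408282) = 7.15158 m.
The centroid is at the centre, 0.3605 m below the top of the plate, so the highest point sits at h_top = 7.15158 − 0.3605 = 6.79108 m below the surface.

d_top ≈ 6.79 m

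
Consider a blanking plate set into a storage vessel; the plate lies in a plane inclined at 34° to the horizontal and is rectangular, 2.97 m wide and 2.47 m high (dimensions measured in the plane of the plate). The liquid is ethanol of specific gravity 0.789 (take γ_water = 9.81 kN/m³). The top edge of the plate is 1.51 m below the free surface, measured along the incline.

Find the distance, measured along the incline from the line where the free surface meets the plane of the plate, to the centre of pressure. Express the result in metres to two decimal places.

γ = 0.789 × 9.81 = 7.74009 kN/m³.
Let θ = 34° be the plate's angle to the horizontal; measure y along the incline from where the plane meets the free surface. Vertical depth h = y·sinθ with sinθ = 0.559193.
The centroid lies 2.47/2 = 1.235 m below the top edge, so y_c = 1.51 + 1.235 = 2.745 m and h_c = 2.745 × 0.559193 = 1.53498 m.
A = 2.97 × 2.47 = 7.3359 m².
Resultant F = γ·h_c·A = 7.74009 × 1.53498 × 7.3359 = 87.157 kN.
I_c = b·h³/12 = 2.97 × 2.47³/12 = 3.72963 m⁴.
Centre of pressure: y_p = y_c + I_c/(y_c·A) = 2.745 + 3.72963/(2.745 × 7.3359) = 2.745 + 0.185212 = 2.93021 m along the plane.

y_p = 2.93 m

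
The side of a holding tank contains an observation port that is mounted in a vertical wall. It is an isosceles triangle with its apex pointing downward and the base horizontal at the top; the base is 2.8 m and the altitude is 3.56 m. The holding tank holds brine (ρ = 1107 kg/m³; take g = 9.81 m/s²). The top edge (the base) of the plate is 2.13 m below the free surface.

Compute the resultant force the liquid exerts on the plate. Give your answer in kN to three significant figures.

F ≈ 180 kN

γ = ρg = 1107 × 9.81 / 1000 = 10.85967 kN/m³.
With the apex down, the centroid sits h/3 = 3.56/3 = 1.18667 m below the base (the top edge), so the centroid depth is h_c = 2.13 + 1.18667 = 3.31667 m.
A = ½ × 2.8 × 3.56 = 4.984 m².
Resultant F = γ·h_c·A = 10.85967 × 3.31667 × 4.984 = 179.513 kN.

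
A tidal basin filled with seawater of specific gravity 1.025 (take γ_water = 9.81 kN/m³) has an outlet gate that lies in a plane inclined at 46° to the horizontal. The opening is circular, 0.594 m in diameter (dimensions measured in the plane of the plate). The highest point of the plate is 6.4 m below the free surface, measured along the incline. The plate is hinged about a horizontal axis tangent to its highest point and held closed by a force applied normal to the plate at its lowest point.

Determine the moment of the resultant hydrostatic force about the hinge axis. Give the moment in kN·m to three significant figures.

M ≈ 4.03 kN·m

γ = 1.025 × 9.81 = 10.05525 kN/m³.
Let θ = 46° be the plate's angle to the horizontal; measure y along the incline from where the plane meets the free surface. Vertical depth h = y·sinθ with sinθ = 0.719340.
The centroid is at the centre, 0.297 m below the top of the plate, so y_c = 6.4 + 0.297 = 6.697 m and h_c = 6.697 × 0.719340 = 4.81742 m.
A = π(0.297)² = 0.277117 m².
Resultant F = γ·h_c·A = 10.05525 × 4.81742 × 0.277117 = 13.4236 kN.
I_c = πr⁴/4 = π × 0.297⁴/4 = 0.00611105 m⁴.
Centre of pressure: y_p = y_c + I_c/(y_c·A) = 6.697 + 0.00611105/(6.697 × 0.277117) = 6.697 + 0.00329285 = 6.70029 m along the plane.
The resultant acts 0.297 + 0.00329285 = 0.300293 m (along the plate) below the hinge at the top edge, so the moment about the hinge is M = F × 0.300293 = 13.4236 × 0.300293 = 4.03101 kN·m.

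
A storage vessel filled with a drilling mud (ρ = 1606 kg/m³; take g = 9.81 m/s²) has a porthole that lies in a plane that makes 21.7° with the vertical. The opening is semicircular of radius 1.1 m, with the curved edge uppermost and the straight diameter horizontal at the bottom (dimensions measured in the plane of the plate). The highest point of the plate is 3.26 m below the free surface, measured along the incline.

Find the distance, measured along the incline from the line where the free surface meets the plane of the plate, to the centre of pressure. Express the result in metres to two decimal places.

γ = ρg = 1606 × 9.81 / 1000 = 15.75486 kN/m³.
The plate makes 21.7° with the vertical, i.e. θ = 90° − 21.7° = 68.3° to the horizontal. Measuring y along the incline from the free-surface line, vertical depth h = y·sinθ with sinθ = 0.929133.
The centroid lies 4r/(3π) = 0.466854 m above the diameter, so r − 4r/(3π) = 1.1 − 0.466854 = 0.633146 m below the topmost point, so y_c = 3.26 + 0.633146 = 3.89315 m and h_c = 3.89315 × 0.929133 = 3.61725 m.
A = πr²/2 = π × 1.1²/2 = 1.90066 m².
Resultant F = γ·h_c·A = 15.75486 × 3.61725 × 1.90066 = 108.317 kN.
I_c = (π/8 − 8/(9π))·r⁴ = 0.109757 × 1.1⁴ = 0.160695 m⁴.
Centre of pressure: y_p = y_c + I_c/(y_c·A) = 3.89315 + 0.160695/(3.89315 × 1.90066) = 3.89315 + 0.0217168 = 3.91487 m along the plane.

y_p = 3.91 m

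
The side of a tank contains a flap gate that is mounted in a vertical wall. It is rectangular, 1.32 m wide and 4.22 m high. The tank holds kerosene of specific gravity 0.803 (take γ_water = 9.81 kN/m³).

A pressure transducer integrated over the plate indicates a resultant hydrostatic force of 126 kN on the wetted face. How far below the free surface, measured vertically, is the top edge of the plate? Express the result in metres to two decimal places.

d_top ≈ 0.76 m

γ = 0.803 × 9.81 = 7.87743 kN/m³.
A = 1.32 × 4.22 = 5.5704 m².
From F = γ·h_c·A, the centroid depth is h_c = 126/(7.87743 × 5.5704) = 2.87144 m.
The centroid lies 4.22/2 = 2.11 m below the top edge, so the top edge sits at h_top = 2.87144 − 2.11 = 0.76144 m below the surface.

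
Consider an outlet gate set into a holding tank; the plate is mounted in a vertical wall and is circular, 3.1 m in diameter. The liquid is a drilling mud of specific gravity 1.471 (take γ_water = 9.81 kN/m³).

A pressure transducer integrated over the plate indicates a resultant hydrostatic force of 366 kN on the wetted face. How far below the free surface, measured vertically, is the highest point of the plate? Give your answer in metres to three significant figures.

γ = 1.471 × 9.81 = 14.43051 kN/m³.
A = π(1.55)² = 7.54768 m².
From F = γ·h_c·A, the centroid depth is h_c = 366/(14.43051 × 7.54768) = 3.36036 m.
The centroid is at the centre, 1.55 m below the top of the plate, so the highest point sits at h_top = 3.36036 − 1.55 = 1.81036 m below the surface.

d_top ≈ 1.81 m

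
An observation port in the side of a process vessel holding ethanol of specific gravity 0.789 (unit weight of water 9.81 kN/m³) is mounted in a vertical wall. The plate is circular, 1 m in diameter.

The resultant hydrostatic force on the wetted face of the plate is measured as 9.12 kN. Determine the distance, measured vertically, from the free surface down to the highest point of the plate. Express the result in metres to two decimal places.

γ = 0.789 × 9.81 = 7.74009 kN/m³.
A = π(0.5)² = 0.785398 m².
From F = γ·h_c·A, the centroid depth is h_c = 9.12/(7.74009 × 0.785398) = 1.50023 m.
The centroid is at the centre, 0.5 m below the top of the plate, so the highest point sits at h_top = 1.50023 − 0.5 = 1.00023 m below the surface.

d_top ≈ 1.00 m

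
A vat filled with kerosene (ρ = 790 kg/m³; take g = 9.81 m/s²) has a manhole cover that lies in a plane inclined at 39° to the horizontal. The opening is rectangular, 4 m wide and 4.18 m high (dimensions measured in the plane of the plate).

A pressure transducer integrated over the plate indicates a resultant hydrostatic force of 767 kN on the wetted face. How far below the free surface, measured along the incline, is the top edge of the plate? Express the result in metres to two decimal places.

γ = ρg = 790 × 9.81 / 1000 = 7.7499 kN/m³.
A = 4 × 4.18 = 16.72 m².
From F = γ·h_c·A, the centroid depth is h_c = 767/(7.7499 × 16.72) = 5.9192 m.
Let θ = 39° be the plate's angle to the horizontal; measure y along the incline from where the plane meets the free surface. Vertical depth h = y·sinθ with sinθ = 0.629320.
Along the incline, y_c = h_c/sinθ = 5.9192/0.629320 = 9.40571 m.
The centroid lies 4.18/2 = 2.09 m below the top edge, so the top edge sits at y_top = 9.40571 − 2.09 = 7.31571 m along the incline.

y_top ≈ 7.32 m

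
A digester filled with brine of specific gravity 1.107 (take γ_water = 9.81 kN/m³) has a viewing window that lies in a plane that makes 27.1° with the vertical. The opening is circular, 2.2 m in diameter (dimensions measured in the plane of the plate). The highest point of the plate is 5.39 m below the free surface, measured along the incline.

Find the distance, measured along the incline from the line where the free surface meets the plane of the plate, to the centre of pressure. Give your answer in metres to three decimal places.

y_p = 6.537 m

γ = 1.107 × 9.81 = 10.85967 kN/m³.
The plate makes 27.1° with the vertical, i.e. θ = 90° − 27.1° = 62.9° to the horizontal. Measuring y along the incline from the free-surface line, vertical depth h = y·sinθ with sinθ = 0.890213.
The centroid is at the centre, 1.1 m below the top of the plate, so y_c = 5.39 + 1.1 = 6.49 m and h_c = 6.49 × 0.890213 = 5.77748 m.
A = π(1.1)² = 3.80133 m².
Resultant F = γ·h_c·A = 10.85967 × 5.77748 × 3.80133 = 238.501 kN.
I_c = πr⁴/4 = π × 1.1⁴/4 = 1.1499 m⁴.
Centre of pressure: y_p = y_c + I_c/(y_c·A) = 6.49 + 1.1499/(6.49 × 3.80133) = 6.49 + 0.0466101 = 6.53661 m along the plane.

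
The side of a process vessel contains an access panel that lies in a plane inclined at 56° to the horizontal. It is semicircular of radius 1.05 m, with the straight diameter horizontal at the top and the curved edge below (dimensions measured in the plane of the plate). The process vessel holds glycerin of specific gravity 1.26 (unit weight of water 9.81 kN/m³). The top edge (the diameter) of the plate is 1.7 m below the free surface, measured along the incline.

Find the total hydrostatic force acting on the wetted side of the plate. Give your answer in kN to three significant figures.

F ≈ 38.1 kN

γ = 1.26 × 9.81 = 12.3606 kN/m³.
Let θ = 56° be the plate's angle to the horizontal; measure y along the incline from where the plane meets the free surface. Vertical depth h = y·sinθ with sinθ = 0.829038.
The centroid of a semicircle lies 4r/(3π) = 0.445634 m from the diameter, here below the top edge, so y_c = 1.7 + 0.445634 = 2.14563 m and h_c = 2.14563 × 0.829038 = 1.77881 m.
A = πr²/2 = π × 1.05²/2 = 1.7318 m².
Resultant F = γ·h_c·A = 12.3606 × 1.77881 × 1.7318 = 38.0774 kN.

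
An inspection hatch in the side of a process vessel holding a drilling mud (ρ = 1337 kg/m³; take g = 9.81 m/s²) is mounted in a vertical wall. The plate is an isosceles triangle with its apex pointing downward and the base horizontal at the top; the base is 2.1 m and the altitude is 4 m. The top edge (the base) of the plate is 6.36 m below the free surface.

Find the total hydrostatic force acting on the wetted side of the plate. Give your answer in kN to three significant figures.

γ = ρg = 1337 × 9.81 / 1000 = 13.11597 kN/m³.
With the apex down, the centroid sits h/3 = 4/3 = 1.33333 m below the base (the top edge), so the centroid depth is h_c = 6.36 + 1.33333 = 7.69333 m.
A = ½ × 2.1 × 4 = 4.2 m².
Resultant F = γ·h_c·A = 13.11597 × 7.69333 × 4.2 = 423.803 kN.

F ≈ 424 kN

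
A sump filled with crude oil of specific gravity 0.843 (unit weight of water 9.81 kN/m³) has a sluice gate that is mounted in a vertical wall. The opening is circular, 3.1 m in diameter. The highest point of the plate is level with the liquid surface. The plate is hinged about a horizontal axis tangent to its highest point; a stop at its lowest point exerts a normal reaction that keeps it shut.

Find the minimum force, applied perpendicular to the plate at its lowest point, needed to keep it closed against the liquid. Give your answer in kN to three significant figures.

P ≈ 60.5 kN

γ = 0.843 × 9.81 = 8.26983 kN/m³.
The centroid is at the centre, 1.55 m below the top of the plate, so the centroid depth is h_c = 1.55 m.
A = π(1.55)² = 7.54768 m².
Resultant F = γ·h_c·A = 8.26983 × 1.55 × 7.54768 = 96.7479 kN.
I_c = πr⁴/4 = π × 1.55⁴/4 = 4.53332 m⁴.
Centre of pressure: y_p = y_c + I_c/(y_c·A) = 1.55 + 4.53332/(1.55 × 7.54768) = 1.55 + 0.3875 = 1.9375 m along the plane.
The resultant acts 1.55 + 0.3875 = 1.9375 m (along the plate) below the hinge at the top edge, so the moment about the hinge is M = F × 1.9375 = 96.7479 × 1.9375 = 187.449 kN·m.
A normal force at the bottom, 3.1 m from the hinge, must supply this moment: P = 187.449/3.1 = 60.4674 kN.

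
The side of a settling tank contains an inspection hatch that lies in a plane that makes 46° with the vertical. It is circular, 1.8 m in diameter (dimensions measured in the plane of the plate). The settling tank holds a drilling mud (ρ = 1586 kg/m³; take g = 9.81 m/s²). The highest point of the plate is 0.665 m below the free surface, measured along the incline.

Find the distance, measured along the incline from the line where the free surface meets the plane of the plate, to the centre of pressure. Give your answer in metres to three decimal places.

γ = ρg = 1586 × 9.81 / 1000 = 15.55866 kN/m³.
The plate makes 46° with the vertical, i.e. θ = 90° − 46° = 44° to the horizontal. Measuring y along the incline from the free-surface line, vertical depth h = y·sinθ with sinθ = 0.694658.
The centroid is at the centre, 0.9 m below the top of the plate, so y_c = 0.665 + 0.9 = 1.565 m and h_c = 1.565 × 0.694658 = 1.08714 m.
A = π(0.9)² = 2.54469 m².
Resultant F = γ·h_c·A = 15.55866 × 1.08714 × 2.54469 = 43.042 kN.
I_c = πr⁴/4 = π × 0.9⁴/4 = 0.5153 m⁴.
Centre of pressure: y_p = y_c + I_c/(y_c·A) = 1.565 + 0.5153/(1.565 × 2.54469) = 1.565 + 0.129393 = 1.69439 m along the plane.

y_p = 1.694 m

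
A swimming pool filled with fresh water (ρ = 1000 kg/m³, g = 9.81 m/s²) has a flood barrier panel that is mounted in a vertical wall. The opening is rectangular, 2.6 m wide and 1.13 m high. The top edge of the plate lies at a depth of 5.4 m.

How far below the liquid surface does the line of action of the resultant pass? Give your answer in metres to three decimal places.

h_p = 5.983 m

γ = ρg = 1000 × 9.81 = 9810 N/m³ = 9.81 kN/m³.
The centroid lies 1.13/2 = 0.565 m below the top edge, so the centroid depth is h_c = 5.4 + 0.565 = 5.965 m.
A = 2.6 × 1.13 = 2.938 m².
Resultant F = γ·h_c·A = 9.81 × 5.965 × 2.938 = 171.922 kN.
I_c = b·h³/12 = 2.6 × 1.13³/12 = 0.312628 m⁴.
Centre of pressure: y_p = y_c + I_c/(y_c·A) = 5.965 + 0.312628/(5.965 × 2.938) = 5.965 + 0.0178388 = 5.98284 m along the plane.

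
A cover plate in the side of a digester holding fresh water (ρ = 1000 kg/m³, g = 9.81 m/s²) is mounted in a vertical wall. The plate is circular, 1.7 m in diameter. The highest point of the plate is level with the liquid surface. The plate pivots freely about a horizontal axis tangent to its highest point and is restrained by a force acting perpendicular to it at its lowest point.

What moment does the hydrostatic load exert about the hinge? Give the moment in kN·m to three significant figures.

M ≈ 20.1 kN·m

γ = ρg = 1000 × 9.81 = 9810 N/m³ = 9.81 kN/m³.
The centroid is at the centre, 0.85 m below the top of the plate, so the centroid depth is h_c = 0.85 m.
A = π(0.85)² = 2.2698 m².
Resultant F = γ·h_c·A = 9.81 × 0.85 × 2.2698 = 18.9267 kN.
I_c = πr⁴/4 = π × 0.85⁴/4 = 0.409983 m⁴.
Centre of pressure: y_p = y_c + I_c/(y_c·A) = 0.85 + 0.409983/(0.85 × 2.2698) = 0.85 + 0.2125 = 1.0625 m along the plane.
The resultant acts 0.85 + 0.2125 = 1.0625 m (along the plate) below the hinge at the top edge, so the moment about the hinge is M = F × 1.0625 = 18.9267 × 1.0625 = 20.1096 kN·m.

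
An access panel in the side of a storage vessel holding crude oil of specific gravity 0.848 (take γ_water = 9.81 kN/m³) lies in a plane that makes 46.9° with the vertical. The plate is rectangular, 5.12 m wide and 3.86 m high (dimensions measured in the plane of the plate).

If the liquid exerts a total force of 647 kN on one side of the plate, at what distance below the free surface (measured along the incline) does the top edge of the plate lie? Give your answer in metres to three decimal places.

y_top ≈ 3.830 m

γ = 0.848 × 9.81 = 8.31888 kN/m³.
A = 5.12 × 3.86 = 19.7632 m².
From F = γ·h_c·A, the centroid depth is h_c = 647/(8.31888 × 19.7632) = 3.93534 m.
The plate makes 46.9° with the vertical, i.e. θ = 90° − 46.9° = 43.1° to the horizontal. Measuring y along the incline from the free-surface line, vertical depth h = y·sinθ with sinθ = 0.683274.
Along the incline, y_c = h_c/sinθ = 3.93534/0.683274 = 5.75953 m.
The centroid lies 3.86/2 = 1.93 m below the top edge, so the top edge sits at y_top = 5.75953 − 1.93 = 3.82953 m along the incline.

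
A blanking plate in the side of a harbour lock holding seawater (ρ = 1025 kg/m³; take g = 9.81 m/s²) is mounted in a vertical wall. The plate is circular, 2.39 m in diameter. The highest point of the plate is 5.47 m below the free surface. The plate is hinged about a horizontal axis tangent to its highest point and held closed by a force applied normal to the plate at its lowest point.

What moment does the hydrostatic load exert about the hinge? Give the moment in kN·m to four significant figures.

γ = ρg = 1025 × 9.81 / 1000 = 10.05525 kN/m³.
The centroid is at the centre, 1.195 m below the top of the plate, so the centroid depth is h_c = 5.47 + 1.195 = 6.665 m.
A = π(1.195)² = 4.48627 m².
Resultant F = γ·h_c·A = 10.05525 × 6.665 × 4.48627 = 300.662 kN.
I_c = πr⁴/4 = π × 1.195⁴/4 = 1.60163 m⁴.
Centre of pressure: y_p = y_c + I_c/(y_c·A) = 6.665 + 1.60163/(6.665 × 4.48627) = 6.665 + 0.0535644 = 6.71856 m along the plane.
The resultant acts 1.195 + 0.0535644 = 1.24856 m (along the plate) below the hinge at the top edge, so the moment about the hinge is M = F × 1.24856 = 300.662 × 1.24856 = 375.395 kN·m.

M ≈ 375.4 kN·m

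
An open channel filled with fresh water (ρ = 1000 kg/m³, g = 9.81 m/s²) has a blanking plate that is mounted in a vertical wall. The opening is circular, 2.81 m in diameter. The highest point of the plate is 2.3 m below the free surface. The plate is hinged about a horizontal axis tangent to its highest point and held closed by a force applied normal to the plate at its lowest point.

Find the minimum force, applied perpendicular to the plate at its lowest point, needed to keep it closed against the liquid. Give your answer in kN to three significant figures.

γ = ρg = 1000 × 9.81 = 9810 N/m³ = 9.81 kN/m³.
The centroid is at the centre, 1.405 m below the top of the plate, so the centroid depth is h_c = 2.3 + 1.405 = 3.705 m.
A = π(1.405)² = 6.20158 m².
Resultant F = γ·h_c·A = 9.81 × 3.705 × 6.20158 = 225.403 kN.
I_c = πr⁴/4 = π × 1.405⁴/4 = 3.06052 m⁴.
Centre of pressure: y_p = y_c + I_c/(y_c·A) = 3.705 + 3.06052/(3.705 × 6.20158) = 3.705 + 0.1332 = 3.8382 m along the plane.
The resultant acts 1.405 + 0.1332 = 1.5382 m (along the plate) below the hinge at the top edge, so the moment about the hinge is M = F × 1.5382 = 225.403 × 1.5382 = 346.715 kN·m.
A normal force at the bottom, 2.81 m from the hinge, must supply this moment: P = 346.715/2.81 = 123.386 kN.

P ≈ 123 kN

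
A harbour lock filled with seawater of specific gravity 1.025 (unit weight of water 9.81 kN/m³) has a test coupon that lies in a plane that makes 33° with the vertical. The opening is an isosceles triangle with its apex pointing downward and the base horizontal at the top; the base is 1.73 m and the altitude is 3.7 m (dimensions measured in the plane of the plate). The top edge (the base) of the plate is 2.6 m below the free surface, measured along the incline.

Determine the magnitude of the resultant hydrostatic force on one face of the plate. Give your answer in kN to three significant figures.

F ≈ 103 kN

γ = 1.025 × 9.81 = 10.05525 kN/m³.
The plate makes 33° with the vertical, i.e. θ = 90° − 33° = 57° to the horizontal. Measuring y along the incline from the free-surface line, vertical depth h = y·sinθ with sinθ = 0.838671.
With the apex down, the centroid sits h/3 = 3.7/3 = 1.23333 m below the base (the top edge), so y_c = 2.6 + 1.23333 = 3.83333 m and h_c = 3.83333 × 0.838671 = 3.2149 m.
A = ½ × 1.73 × 3.7 = 3.2005 m².
Resultant F = γ·h_c·A = 10.05525 × 3.2149 × 3.2005 = 103.461 kN.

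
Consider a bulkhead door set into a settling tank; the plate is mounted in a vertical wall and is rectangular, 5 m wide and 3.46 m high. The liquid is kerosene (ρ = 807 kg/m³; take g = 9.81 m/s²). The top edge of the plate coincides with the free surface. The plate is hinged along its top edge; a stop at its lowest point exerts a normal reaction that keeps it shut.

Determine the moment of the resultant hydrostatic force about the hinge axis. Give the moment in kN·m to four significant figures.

γ = ρg = 807 × 9.81 / 1000 = 7.91667 kN/m³.
The centroid lies 3.46/2 = 1.73 m below the top edge, so the centroid depth is h_c = 1.73 m.
A = 5 × 3.46 = 17.3 m².
Resultant F = γ·h_c·A = 7.91667 × 1.73 × 17.3 = 236.938 kN.
I_c = b·h³/12 = 5 × 3.46³/12 = 17.2591 m⁴.
Centre of pressure: y_p = y_c + I_c/(y_c·A) = 1.73 + 17.2591/(1.73 × 17.3) = 1.73 + 0.576668 = 2.30667 m along the plane.
The resultant acts 1.73 + 0.576668 = 2.30667 m (along the plate) below the hinge at the top edge, so the moment about the hinge is M = F × 2.30667 = 236.938 × 2.30667 = 546.538 kN·m.

M ≈ 546.5 kN·m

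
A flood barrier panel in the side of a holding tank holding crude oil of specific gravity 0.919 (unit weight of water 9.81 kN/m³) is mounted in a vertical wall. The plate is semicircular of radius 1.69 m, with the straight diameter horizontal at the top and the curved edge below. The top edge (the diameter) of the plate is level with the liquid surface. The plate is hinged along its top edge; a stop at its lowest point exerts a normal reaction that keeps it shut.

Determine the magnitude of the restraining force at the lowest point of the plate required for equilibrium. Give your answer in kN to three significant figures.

P ≈ 17.1 kN

γ = 0.919 × 9.81 = 9.01539 kN/m³.
The centroid of a semicircle lies 4r/(3π) = 0.717258 m from the diameter, here below the top edge, so the centroid depth is h_c = 0.717258 m.
A = πr²/2 = π × 1.69²/2 = 4.48635 m².
Resultant F = γ·h_c·A = 9.01539 × 0.717258 × 4.48635 = 29.0104 kN.
I_c = (π/8 − 8/(9π))·r⁴ = 0.109757 × 1.69⁴ = 0.895322 m⁴.
Centre of pressure: y_p = y_c + I_c/(y_c·A) = 0.717258 + 0.895322/(0.717258 × 4.48635) = 0.717258 + 0.278234 = 0.995492 m along the plane.
The resultant acts 0.717258 + 0.278234 = 0.995492 m (along the plate) below the hinge at the top edge, so the moment about the hinge is M = F × 0.995492 = 29.0104 × 0.995492 = 28.8796 kN·m.
A normal force at the bottom, 1.69 m from the hinge, must supply this moment: P = 28.8796/1.69 = 17.0885 kN.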